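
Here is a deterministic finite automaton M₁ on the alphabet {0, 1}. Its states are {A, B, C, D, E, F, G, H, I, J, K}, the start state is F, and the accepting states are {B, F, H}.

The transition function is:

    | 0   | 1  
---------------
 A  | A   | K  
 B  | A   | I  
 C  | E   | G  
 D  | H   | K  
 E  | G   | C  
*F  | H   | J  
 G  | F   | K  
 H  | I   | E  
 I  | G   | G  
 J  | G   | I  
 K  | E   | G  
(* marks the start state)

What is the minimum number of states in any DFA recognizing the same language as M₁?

Reachable states from the start: {C,E,F,G,H,I,J,K}. Unreachable: {A,B,D} — drop them.
P0 = {F,H} | {C,E,G,I,J,K}.
Split {F,H} by δ(·,0) → {F} and {H}.
On input 0, block {C,E,G,I,J,K} splits into {C,E,I,J,K} and {G}.
Refine {C,E,I,J,K} on symbol 0: members go to different blocks, giving {E,I,J} and {C,K}.
On input 1, block {E,I,J} splits into {E} and {I} and {J}.
No further refinement is possible. Final partition (7 blocks): {F} | {E} | {H} | {G} | {C,K} | {I} | {J}.

7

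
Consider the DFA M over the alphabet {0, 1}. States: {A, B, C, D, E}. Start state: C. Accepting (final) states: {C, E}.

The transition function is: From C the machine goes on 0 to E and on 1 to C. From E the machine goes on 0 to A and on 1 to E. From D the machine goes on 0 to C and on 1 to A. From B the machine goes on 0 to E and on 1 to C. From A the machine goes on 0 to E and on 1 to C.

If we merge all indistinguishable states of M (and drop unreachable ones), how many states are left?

Reachable states from the start: {A,C,E}. Unreachable: {B,D} — drop them.
P0 = {C,E} | {A}.
Split {C,E} by δ(·,0) → {C} and {E}.
The partition is now stable with 3 blocks: {C} | {A} | {E}.

3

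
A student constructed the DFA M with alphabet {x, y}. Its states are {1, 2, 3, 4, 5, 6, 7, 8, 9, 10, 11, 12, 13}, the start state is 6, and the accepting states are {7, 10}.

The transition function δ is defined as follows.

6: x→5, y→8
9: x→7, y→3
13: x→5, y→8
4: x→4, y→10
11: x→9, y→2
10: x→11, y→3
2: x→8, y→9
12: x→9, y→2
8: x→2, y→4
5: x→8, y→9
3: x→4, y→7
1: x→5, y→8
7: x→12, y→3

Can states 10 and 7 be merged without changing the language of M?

Yes

States {1,13} cannot be reached from the start state, so discard them.
Initial partition by acceptance: {7,10} | {2,3,4,5,6,8,9,11,12}.
Split {2,3,4,5,6,8,9,11,12} by δ(·,x) → {2,3,4,5,6,8,11,12} and {9}.
On input x, block {2,3,4,5,6,8,11,12} splits into {2,3,4,5,6,8} and {11,12}.
Refine {2,3,4,5,6,8} on symbol y: members go to different blocks, giving {2,5} and {3,4} and {6,8}.
Refine {6,8} on symbol y: members go to different blocks, giving {6} and {8}.
Stable partition: {7,10} | {2,5} | {9} | {11,12} | {3,4} | {6} | {8} — 7 equivalence classes.
10 and 7 lie in the same block of the stable partition, so they are equivalent — no string distinguishes them.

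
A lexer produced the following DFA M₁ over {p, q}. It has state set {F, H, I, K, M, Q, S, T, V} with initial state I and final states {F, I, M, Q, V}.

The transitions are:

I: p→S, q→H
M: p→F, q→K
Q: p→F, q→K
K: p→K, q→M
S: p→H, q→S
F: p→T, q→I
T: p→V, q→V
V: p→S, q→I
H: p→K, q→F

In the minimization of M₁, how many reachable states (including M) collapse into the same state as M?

1

First remove the unreachable states {Q}; 8 states remain.
Start with accepting vs non-accepting: {F,I,M,V} | {H,K,S,T}.
Refine {F,I,M,V} on symbol p: members go to different blocks, giving {F,I,V} and {M}.
Split {F,I,V} by δ(·,q) → {F,V} and {I}.
Split {H,K,S,T} by δ(·,p) → {H,K,S} and {T}.
Split {F,V} by δ(·,p) → {F} and {V}.
Split {H,K,S} by δ(·,q) → {S} and {H} and {K}.
No further refinement is possible. Final partition (8 blocks): {F} | {S} | {M} | {I} | {T} | {V} | {H} | {K}.
State M belongs to the block {M}, which has 1 states.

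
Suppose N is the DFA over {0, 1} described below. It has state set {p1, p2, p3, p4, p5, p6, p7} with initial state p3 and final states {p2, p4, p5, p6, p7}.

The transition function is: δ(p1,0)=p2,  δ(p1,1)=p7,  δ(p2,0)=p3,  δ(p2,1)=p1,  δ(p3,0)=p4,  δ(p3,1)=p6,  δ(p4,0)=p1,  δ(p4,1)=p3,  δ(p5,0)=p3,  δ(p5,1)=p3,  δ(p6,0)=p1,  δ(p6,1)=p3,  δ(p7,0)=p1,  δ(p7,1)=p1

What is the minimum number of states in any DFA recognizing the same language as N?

First remove the unreachable states {p5}; 6 states remain.
Initial partition by acceptance: {p2,p4,p6,p7} | {p1,p3}.
Stable partition: {p2,p4,p6,p7} | {p1,p3} — 2 equivalence classes.

2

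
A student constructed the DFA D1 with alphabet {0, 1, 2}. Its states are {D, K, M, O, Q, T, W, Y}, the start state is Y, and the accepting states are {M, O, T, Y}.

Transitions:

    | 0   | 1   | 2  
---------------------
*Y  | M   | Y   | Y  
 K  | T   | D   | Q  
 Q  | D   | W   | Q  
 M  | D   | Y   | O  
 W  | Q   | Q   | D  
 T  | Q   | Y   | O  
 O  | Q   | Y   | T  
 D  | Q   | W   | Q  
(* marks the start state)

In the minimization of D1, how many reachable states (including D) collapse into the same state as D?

First remove the unreachable states {K}; 7 states remain.
Initial partition by acceptance: {M,O,T,Y} | {D,Q,W}.
Split {M,O,T,Y} by δ(·,0) → {M,O,T} and {Y}.
No further refinement is possible. Final partition (3 blocks): {M,O,T} | {D,Q,W} | {Y}.
State D belongs to the block {D,Q,W}, which has 3 states.

3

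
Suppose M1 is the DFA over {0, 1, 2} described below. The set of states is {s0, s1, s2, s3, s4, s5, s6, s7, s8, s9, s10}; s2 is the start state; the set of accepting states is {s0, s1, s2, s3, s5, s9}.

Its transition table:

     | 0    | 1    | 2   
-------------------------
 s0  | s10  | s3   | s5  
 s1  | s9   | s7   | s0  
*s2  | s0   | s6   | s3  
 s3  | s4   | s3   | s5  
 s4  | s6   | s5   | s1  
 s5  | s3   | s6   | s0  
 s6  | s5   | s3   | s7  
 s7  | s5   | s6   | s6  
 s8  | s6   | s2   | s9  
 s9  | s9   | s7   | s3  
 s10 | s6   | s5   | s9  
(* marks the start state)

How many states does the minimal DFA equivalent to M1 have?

Reachable states from the start: {s0,s1,s2,s3,s4,s5,s6,s7,s9,s10}. Unreachable: {s8} — drop them.
P0 = {s0,s1,s2,s3,s5,s9} | {s4,s6,s7,s10}.
Refine {s0,s1,s2,s3,s5,s9} on symbol 0: members go to different blocks, giving {s1,s2,s5,s9} and {s0,s3}.
Split {s1,s2,s5,s9} by δ(·,0) → {s1,s9} and {s2,s5}.
Refine {s4,s6,s7,s10} on symbol 0: members go to different blocks, giving {s4,s10} and {s6,s7}.
Split {s6,s7} by δ(·,1) → {s6} and {s7}.
The partition is now stable with 6 blocks: {s1,s9} | {s4,s10} | {s0,s3} | {s2,s5} | {s6} | {s7}.

6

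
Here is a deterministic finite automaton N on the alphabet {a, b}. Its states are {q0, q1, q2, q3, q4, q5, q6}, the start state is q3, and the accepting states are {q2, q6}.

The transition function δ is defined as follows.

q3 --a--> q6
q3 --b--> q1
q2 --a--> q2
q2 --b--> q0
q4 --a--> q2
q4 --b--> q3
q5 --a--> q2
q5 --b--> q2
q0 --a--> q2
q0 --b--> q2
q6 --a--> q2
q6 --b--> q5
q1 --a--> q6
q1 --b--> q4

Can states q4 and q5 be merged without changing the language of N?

Initial partition by acceptance: {q2,q6} | {q0,q1,q3,q4,q5}.
Refine {q0,q1,q3,q4,q5} on symbol b: members go to different blocks, giving {q1,q3,q4} and {q0,q5}.
The partition is now stable with 3 blocks: {q2,q6} | {q1,q3,q4} | {q0,q5}.
q4 and q5 end up in different blocks, so they are distinguishable. For instance, the string 'b' is accepted from only q5.

No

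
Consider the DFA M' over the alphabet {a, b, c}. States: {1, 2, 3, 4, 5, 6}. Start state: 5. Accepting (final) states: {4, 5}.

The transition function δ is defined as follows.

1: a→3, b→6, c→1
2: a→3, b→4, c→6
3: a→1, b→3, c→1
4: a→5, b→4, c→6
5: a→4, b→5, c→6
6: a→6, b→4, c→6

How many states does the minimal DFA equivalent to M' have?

2

States {1,2,3} cannot be reached from the start state, so discard them.
P0 = {4,5} | {6}.
No further refinement is possible. Final partition (2 blocks): {4,5} | {6}.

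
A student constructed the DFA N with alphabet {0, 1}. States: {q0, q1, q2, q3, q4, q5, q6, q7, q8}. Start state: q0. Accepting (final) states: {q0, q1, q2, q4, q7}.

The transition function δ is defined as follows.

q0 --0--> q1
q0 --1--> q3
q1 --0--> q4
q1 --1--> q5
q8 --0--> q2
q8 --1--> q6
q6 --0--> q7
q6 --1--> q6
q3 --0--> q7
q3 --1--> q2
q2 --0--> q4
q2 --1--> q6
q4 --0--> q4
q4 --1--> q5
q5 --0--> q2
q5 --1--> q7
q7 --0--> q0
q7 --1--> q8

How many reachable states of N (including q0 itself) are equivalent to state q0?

P0 = {q0,q1,q2,q4,q7} | {q3,q5,q6,q8}.
Refine {q3,q5,q6,q8} on symbol 1: members go to different blocks, giving {q3,q5} and {q6,q8}.
Refine {q0,q1,q2,q4,q7} on symbol 1: members go to different blocks, giving {q0,q1,q4} and {q2,q7}.
The partition is now stable with 4 blocks: {q0,q1,q4} | {q3,q5} | {q6,q8} | {q2,q7}.
State q0 belongs to the block {q0,q1,q4}, which has 3 states.

3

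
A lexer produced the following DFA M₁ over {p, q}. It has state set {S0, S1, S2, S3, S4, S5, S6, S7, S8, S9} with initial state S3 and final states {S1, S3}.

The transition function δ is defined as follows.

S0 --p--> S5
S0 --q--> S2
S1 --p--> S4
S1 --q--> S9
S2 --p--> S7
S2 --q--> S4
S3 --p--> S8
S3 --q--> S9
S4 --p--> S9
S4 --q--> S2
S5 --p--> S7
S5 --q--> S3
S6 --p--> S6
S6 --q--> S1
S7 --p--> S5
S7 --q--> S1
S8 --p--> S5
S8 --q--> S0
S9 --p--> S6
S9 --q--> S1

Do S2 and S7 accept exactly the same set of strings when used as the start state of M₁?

Every state is reachable, so we keep all 10.
P0 = {S1,S3} | {S0,S2,S4,S5,S6,S7,S8,S9}.
Refine {S0,S2,S4,S5,S6,S7,S8,S9} on symbol q: members go to different blocks, giving {S0,S2,S4,S8} and {S5,S6,S7,S9}.
No further refinement is possible. Final partition (3 blocks): {S1,S3} | {S0,S2,S4,S8} | {S5,S6,S7,S9}.
S2 and S7 end up in different blocks, so they are distinguishable. For instance, the string 'q' is accepted from only S7.

No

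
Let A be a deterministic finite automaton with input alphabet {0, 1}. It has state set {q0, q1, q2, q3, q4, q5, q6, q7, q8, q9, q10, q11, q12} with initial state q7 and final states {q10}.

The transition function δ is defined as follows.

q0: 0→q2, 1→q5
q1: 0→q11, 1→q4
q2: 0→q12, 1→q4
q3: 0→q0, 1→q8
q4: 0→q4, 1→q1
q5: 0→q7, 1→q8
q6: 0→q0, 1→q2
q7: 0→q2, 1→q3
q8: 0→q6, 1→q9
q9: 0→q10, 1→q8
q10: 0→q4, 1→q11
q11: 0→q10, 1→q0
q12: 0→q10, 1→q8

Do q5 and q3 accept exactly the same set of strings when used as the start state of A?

Yes

P0 = {q10} | {q0,q1,q2,q3,q4,q5,q6,q7,q8,q9,q11,q12}.
Split {q0,q1,q2,q3,q4,q5,q6,q7,q8,q9,q11,q12} by δ(·,0) → {q0,q1,q2,q3,q4,q5,q6,q7,q8} and {q9,q11,q12}.
Refine {q0,q1,q2,q3,q4,q5,q6,q7,q8} on symbol 0: members go to different blocks, giving {q0,q3,q4,q5,q6,q7,q8} and {q1,q2}.
On input 0, block {q0,q3,q4,q5,q6,q7,q8} splits into {q3,q4,q5,q6,q8} and {q0,q7}.
Refine {q3,q4,q5,q6,q8} on symbol 0: members go to different blocks, giving {q3,q5,q6} and {q4,q8}.
Split {q3,q5,q6} by δ(·,1) → {q3,q5} and {q6}.
Refine {q9,q11,q12} on symbol 1: members go to different blocks, giving {q9,q12} and {q11}.
On input 0, block {q1,q2} splits into {q1} and {q2}.
Refine {q4,q8} on symbol 0: members go to different blocks, giving {q4} and {q8}.
Stable partition: {q10} | {q3,q5} | {q9,q12} | {q1} | {q0,q7} | {q4} | {q6} | {q11} | {q2} | {q8} — 10 equivalence classes.
q5 and q3 lie in the same block of the stable partition, so they are equivalent — no string distinguishes them.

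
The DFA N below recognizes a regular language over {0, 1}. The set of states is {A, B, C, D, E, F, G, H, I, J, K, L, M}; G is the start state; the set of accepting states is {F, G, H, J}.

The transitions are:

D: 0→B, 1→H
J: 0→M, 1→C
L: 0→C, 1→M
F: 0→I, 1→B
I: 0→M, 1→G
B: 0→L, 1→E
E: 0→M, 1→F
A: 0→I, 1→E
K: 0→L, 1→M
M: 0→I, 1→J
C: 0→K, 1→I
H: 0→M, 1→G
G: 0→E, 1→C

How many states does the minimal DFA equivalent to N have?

3

First remove the unreachable states {A,D,H}; 10 states remain.
Start with accepting vs non-accepting: {F,G,J} | {B,C,E,I,K,L,M}.
Split {B,C,E,I,K,L,M} by δ(·,1) → {B,C,K,L} and {E,I,M}.
The partition is now stable with 3 blocks: {F,G,J} | {B,C,K,L} | {E,I,M}.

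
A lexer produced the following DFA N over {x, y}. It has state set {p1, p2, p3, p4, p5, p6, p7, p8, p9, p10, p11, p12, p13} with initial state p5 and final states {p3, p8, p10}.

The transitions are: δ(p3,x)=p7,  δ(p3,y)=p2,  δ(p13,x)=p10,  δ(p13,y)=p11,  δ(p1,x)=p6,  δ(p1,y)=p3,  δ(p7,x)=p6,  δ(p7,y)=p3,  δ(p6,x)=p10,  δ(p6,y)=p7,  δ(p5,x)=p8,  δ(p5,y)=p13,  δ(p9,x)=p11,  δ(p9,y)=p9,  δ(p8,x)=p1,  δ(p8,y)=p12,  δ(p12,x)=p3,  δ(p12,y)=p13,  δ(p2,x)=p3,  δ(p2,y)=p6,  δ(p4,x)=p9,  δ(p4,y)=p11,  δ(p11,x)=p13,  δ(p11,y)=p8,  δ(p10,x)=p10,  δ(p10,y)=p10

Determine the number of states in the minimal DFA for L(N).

First remove the unreachable states {p4,p9}; 11 states remain.
Initial partition by acceptance: {p3,p8,p10} | {p1,p2,p5,p6,p7,p11,p12,p13}.
Split {p3,p8,p10} by δ(·,x) → {p3,p8} and {p10}.
On input x, block {p1,p2,p5,p6,p7,p11,p12,p13} splits into {p1,p7,p11} and {p2,p5,p12} and {p6,p13}.
The partition is now stable with 5 blocks: {p3,p8} | {p1,p7,p11} | {p10} | {p2,p5,p12} | {p6,p13}.

5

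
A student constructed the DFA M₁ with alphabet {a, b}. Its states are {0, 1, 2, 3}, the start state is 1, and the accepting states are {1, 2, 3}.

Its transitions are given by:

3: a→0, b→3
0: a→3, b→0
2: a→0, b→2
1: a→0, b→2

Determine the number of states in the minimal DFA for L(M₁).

Start with accepting vs non-accepting: {1,2,3} | {0}.
No further refinement is possible. Final partition (2 blocks): {1,2,3} | {0}.

2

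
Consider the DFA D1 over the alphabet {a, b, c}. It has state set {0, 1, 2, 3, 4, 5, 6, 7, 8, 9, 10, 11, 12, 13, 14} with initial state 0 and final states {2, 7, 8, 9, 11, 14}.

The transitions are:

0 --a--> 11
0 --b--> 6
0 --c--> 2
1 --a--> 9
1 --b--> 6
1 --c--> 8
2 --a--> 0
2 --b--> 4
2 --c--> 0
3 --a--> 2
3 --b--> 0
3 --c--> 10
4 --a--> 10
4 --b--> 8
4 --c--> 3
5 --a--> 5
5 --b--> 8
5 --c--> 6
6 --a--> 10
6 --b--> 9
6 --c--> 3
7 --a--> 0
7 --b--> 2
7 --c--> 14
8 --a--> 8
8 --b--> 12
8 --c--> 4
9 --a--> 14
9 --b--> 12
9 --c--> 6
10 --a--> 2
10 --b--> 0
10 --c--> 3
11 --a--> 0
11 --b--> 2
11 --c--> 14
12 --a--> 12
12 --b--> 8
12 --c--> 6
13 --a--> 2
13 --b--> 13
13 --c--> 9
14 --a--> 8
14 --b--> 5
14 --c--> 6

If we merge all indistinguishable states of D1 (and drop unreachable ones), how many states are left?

First remove the unreachable states {1,7,13}; 12 states remain.
P0 = {2,8,9,11,14} | {0,3,4,5,6,10,12}.
Split {2,8,9,11,14} by δ(·,a) → {8,9,14} and {2,11}.
Split {0,3,4,5,6,10,12} by δ(·,a) → {4,5,6,12} and {0,3,10}.
Refine {4,5,6,12} on symbol a: members go to different blocks, giving {4,6} and {5,12}.
Split {2,11} by δ(·,b) → {2} and {11}.
Refine {0,3,10} on symbol a: members go to different blocks, giving {3,10} and {0}.
No further refinement is possible. Final partition (7 blocks): {8,9,14} | {4,6} | {2} | {3,10} | {5,12} | {11} | {0}.

7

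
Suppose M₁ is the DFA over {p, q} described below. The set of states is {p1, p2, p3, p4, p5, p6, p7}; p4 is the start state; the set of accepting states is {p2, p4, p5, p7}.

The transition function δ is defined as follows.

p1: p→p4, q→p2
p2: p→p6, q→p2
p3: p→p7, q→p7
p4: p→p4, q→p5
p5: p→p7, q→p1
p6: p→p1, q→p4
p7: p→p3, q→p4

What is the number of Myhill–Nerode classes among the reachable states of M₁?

Every state is reachable, so we keep all 7.
Initial partition by acceptance: {p2,p4,p5,p7} | {p1,p3,p6}.
On input p, block {p2,p4,p5,p7} splits into {p2,p7} and {p4,p5}.
On input q, block {p2,p7} splits into {p2} and {p7}.
On input p, block {p1,p3,p6} splits into {p1} and {p3} and {p6}.
On input p, block {p4,p5} splits into {p4} and {p5}.
Stable partition: {p2} | {p1} | {p4} | {p7} | {p3} | {p6} | {p5} — 7 equivalence classes.

7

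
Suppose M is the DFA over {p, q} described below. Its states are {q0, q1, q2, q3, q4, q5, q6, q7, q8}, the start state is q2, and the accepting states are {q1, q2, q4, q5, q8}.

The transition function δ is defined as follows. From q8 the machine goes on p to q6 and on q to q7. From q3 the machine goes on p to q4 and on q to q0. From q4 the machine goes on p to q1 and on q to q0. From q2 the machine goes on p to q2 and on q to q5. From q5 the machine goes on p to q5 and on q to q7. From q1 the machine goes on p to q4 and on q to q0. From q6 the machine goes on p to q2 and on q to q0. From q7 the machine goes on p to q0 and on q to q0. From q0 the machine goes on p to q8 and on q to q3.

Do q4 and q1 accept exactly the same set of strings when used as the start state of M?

Every state is reachable, so we keep all 9.
P0 = {q1,q2,q4,q5,q8} | {q0,q3,q6,q7}.
Split {q1,q2,q4,q5,q8} by δ(·,p) → {q1,q2,q4,q5} and {q8}.
On input q, block {q1,q2,q4,q5} splits into {q1,q4,q5} and {q2}.
On input p, block {q0,q3,q6,q7} splits into {q0} and {q3} and {q6} and {q7}.
Split {q1,q4,q5} by δ(·,q) → {q1,q4} and {q5}.
The partition is now stable with 8 blocks: {q1,q4} | {q0} | {q8} | {q2} | {q3} | {q6} | {q7} | {q5}.
q4 and q1 lie in the same block of the stable partition, so they are equivalent — no string distinguishes them.

Yes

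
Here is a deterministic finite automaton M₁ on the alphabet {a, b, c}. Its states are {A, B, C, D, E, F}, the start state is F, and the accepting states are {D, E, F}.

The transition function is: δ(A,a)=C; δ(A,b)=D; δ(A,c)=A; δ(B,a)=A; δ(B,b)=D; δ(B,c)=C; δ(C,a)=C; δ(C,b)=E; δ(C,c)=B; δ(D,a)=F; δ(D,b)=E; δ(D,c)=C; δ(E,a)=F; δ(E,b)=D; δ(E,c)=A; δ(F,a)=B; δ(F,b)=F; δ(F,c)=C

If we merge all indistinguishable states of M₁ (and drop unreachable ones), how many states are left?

P0 = {D,E,F} | {A,B,C}.
On input a, block {D,E,F} splits into {D,E} and {F}.
No further refinement is possible. Final partition (3 blocks): {D,E} | {A,B,C} | {F}.

3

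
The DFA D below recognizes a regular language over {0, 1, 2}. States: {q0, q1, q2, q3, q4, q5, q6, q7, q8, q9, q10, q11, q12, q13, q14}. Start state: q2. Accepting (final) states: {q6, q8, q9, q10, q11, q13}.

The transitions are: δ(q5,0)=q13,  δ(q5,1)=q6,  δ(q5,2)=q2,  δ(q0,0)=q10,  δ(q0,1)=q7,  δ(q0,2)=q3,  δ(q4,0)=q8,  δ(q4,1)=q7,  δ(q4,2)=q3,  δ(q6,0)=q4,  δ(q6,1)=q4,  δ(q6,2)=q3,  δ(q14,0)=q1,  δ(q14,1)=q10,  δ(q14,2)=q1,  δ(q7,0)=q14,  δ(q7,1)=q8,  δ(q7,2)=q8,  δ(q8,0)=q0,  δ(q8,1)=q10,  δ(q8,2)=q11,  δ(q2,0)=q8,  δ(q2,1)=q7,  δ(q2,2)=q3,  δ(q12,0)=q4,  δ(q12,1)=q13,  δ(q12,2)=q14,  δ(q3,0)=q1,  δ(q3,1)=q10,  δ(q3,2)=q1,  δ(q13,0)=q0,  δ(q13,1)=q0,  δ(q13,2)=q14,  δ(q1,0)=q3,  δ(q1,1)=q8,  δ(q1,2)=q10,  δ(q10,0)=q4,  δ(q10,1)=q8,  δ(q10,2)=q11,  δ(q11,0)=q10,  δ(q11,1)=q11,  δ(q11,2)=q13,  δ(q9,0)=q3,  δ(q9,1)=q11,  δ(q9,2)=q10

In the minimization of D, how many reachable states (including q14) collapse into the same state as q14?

States {q5,q6,q9,q12} cannot be reached from the start state, so discard them.
Initial partition by acceptance: {q8,q10,q11,q13} | {q0,q1,q2,q3,q4,q7,q14}.
Refine {q8,q10,q11,q13} on symbol 0: members go to different blocks, giving {q8,q10,q13} and {q11}.
Refine {q8,q10,q13} on symbol 1: members go to different blocks, giving {q8,q10} and {q13}.
On input 0, block {q0,q1,q2,q3,q4,q7,q14} splits into {q1,q3,q7,q14} and {q0,q2,q4}.
Refine {q1,q3,q7,q14} on symbol 2: members go to different blocks, giving {q1,q7} and {q3,q14}.
No further refinement is possible. Final partition (6 blocks): {q8,q10} | {q1,q7} | {q11} | {q13} | {q0,q2,q4} | {q3,q14}.
State q14 belongs to the block {q3,q14}, which has 2 states.

2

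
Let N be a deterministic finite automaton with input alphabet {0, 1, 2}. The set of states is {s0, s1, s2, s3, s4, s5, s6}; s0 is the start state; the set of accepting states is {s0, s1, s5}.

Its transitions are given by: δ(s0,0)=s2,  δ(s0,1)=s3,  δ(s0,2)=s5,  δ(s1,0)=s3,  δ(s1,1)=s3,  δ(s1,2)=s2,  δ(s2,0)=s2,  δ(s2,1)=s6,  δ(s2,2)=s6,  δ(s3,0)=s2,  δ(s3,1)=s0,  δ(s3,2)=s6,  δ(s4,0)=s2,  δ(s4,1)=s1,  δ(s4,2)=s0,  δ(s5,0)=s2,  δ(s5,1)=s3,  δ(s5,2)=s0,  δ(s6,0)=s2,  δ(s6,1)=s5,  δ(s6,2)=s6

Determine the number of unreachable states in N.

Starting at s0 and following transitions, the reachable set is {s0, s2, s3, s5, s6}. That leaves s1, s4 unreachable — 2 in total.

2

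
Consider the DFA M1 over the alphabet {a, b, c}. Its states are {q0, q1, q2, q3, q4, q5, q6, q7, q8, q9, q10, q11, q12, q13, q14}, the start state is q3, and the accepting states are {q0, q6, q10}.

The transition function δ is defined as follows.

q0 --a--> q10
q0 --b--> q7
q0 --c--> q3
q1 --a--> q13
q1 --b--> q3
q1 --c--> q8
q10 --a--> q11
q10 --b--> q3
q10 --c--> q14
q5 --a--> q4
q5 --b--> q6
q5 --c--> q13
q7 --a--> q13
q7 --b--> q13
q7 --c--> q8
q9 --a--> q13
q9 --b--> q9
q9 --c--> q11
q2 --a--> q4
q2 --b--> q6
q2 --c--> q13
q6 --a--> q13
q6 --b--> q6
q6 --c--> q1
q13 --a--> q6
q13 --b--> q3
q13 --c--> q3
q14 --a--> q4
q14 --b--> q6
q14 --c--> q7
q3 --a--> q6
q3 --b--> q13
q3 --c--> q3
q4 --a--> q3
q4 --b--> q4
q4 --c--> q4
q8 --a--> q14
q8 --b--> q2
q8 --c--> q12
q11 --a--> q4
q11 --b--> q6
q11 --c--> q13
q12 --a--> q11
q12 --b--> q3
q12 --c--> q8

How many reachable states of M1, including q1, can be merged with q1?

States {q0,q5,q9,q10} cannot be reached from the start state, so discard them.
Initial partition by acceptance: {q6} | {q1,q2,q3,q4,q7,q8,q11,q12,q13,q14}.
On input a, block {q1,q2,q3,q4,q7,q8,q11,q12,q13,q14} splits into {q1,q2,q4,q7,q8,q11,q12,q14} and {q3,q13}.
Refine {q1,q2,q4,q7,q8,q11,q12,q14} on symbol a: members go to different blocks, giving {q2,q8,q11,q12,q14} and {q1,q4,q7}.
On input a, block {q2,q8,q11,q12,q14} splits into {q2,q11,q14} and {q8,q12}.
Refine {q2,q11,q14} on symbol c: members go to different blocks, giving {q2,q11} and {q14}.
On input b, block {q1,q4,q7} splits into {q1,q7} and {q4}.
Refine {q8,q12} on symbol a: members go to different blocks, giving {q8} and {q12}.
Stable partition: {q6} | {q2,q11} | {q3,q13} | {q1,q7} | {q8} | {q14} | {q4} | {q12} — 8 equivalence classes.
State q1 belongs to the block {q1,q7}, which has 2 states.

2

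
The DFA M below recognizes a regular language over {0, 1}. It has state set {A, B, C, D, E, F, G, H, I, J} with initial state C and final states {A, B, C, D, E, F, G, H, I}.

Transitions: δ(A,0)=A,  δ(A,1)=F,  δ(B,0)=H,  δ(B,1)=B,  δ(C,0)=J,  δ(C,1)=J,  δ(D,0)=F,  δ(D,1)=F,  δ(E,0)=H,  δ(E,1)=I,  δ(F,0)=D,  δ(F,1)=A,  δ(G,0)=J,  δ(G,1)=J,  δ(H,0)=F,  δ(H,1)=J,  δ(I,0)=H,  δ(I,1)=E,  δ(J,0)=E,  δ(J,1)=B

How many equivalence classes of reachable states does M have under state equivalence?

5

States {G} cannot be reached from the start state, so discard them.
P0 = {A,B,C,D,E,F,H,I} | {J}.
Refine {A,B,C,D,E,F,H,I} on symbol 0: members go to different blocks, giving {A,B,D,E,F,H,I} and {C}.
On input 1, block {A,B,D,E,F,H,I} splits into {A,B,D,E,F,I} and {H}.
On input 0, block {A,B,D,E,F,I} splits into {A,D,F} and {B,E,I}.
No further refinement is possible. Final partition (5 blocks): {A,D,F} | {J} | {C} | {H} | {B,E,I}.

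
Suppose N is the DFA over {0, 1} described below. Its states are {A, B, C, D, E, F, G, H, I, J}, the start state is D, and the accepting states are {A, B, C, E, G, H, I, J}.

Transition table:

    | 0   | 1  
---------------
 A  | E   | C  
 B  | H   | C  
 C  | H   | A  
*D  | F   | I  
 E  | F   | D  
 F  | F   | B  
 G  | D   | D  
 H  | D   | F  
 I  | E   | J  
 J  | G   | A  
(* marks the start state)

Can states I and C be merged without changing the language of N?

Yes

Every state is reachable, so we keep all 10.
Initial partition by acceptance: {A,B,C,E,G,H,I,J} | {D,F}.
On input 0, block {A,B,C,E,G,H,I,J} splits into {A,B,C,I,J} and {E,G,H}.
The partition is now stable with 3 blocks: {A,B,C,I,J} | {D,F} | {E,G,H}.
I and C lie in the same block of the stable partition, so they are equivalent — no string distinguishes them.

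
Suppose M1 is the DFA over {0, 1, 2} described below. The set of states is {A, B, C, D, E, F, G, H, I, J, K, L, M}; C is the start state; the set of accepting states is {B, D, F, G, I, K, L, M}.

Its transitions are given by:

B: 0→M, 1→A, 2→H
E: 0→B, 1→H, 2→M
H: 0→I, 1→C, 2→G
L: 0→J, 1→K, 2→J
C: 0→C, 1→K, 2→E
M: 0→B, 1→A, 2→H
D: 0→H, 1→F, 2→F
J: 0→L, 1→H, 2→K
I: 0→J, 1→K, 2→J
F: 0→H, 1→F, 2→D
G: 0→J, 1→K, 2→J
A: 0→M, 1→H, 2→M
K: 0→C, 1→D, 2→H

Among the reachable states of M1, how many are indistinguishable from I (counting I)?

3

P0 = {B,D,F,G,I,K,L,M} | {A,C,E,H,J}.
On input 0, block {B,D,F,G,I,K,L,M} splits into {D,F,G,I,K,L} and {B,M}.
Split {D,F,G,I,K,L} by δ(·,2) → {G,I,K,L} and {D,F}.
Split {G,I,K,L} by δ(·,1) → {G,I,L} and {K}.
Split {A,C,E,H,J} by δ(·,0) → {A,E} and {H,J} and {C}.
Refine {H,J} on symbol 1: members go to different blocks, giving {H} and {J}.
No further refinement is possible. Final partition (8 blocks): {G,I,L} | {A,E} | {B,M} | {D,F} | {K} | {H} | {C} | {J}.
State I belongs to the block {G,I,L}, which has 3 states.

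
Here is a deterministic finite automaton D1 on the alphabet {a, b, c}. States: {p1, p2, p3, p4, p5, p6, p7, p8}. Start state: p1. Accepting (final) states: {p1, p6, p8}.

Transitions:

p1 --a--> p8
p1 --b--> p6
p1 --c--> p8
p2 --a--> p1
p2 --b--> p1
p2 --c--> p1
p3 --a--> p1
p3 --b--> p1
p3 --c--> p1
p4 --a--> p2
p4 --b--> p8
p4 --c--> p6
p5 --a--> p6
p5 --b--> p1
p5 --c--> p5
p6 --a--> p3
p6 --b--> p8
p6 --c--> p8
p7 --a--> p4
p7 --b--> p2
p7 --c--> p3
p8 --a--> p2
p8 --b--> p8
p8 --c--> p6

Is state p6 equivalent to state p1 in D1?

States {p4,p5,p7} cannot be reached from the start state, so discard them.
Start with accepting vs non-accepting: {p1,p6,p8} | {p2,p3}.
Split {p1,p6,p8} by δ(·,a) → {p6,p8} and {p1}.
No further refinement is possible. Final partition (3 blocks): {p6,p8} | {p2,p3} | {p1}.
p6 and p1 end up in different blocks, so they are distinguishable. For instance, the string 'a' is accepted from only p1.

No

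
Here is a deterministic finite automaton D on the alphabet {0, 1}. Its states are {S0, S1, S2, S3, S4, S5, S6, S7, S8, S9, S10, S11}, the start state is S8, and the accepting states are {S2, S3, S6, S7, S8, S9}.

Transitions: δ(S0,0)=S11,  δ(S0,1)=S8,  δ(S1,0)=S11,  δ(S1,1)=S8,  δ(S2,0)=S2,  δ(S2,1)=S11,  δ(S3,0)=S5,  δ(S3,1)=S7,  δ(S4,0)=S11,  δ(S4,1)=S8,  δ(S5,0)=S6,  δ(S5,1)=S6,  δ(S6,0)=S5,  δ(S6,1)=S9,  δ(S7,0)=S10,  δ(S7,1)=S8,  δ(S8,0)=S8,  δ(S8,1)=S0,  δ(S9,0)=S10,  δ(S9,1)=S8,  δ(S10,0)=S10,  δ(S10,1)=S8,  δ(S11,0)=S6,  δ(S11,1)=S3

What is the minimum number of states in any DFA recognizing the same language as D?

States {S1,S2,S4} cannot be reached from the start state, so discard them.
Initial partition by acceptance: {S3,S6,S7,S8,S9} | {S0,S5,S10,S11}.
Split {S3,S6,S7,S8,S9} by δ(·,0) → {S3,S6,S7,S9} and {S8}.
On input 1, block {S3,S6,S7,S9} splits into {S3,S6} and {S7,S9}.
On input 0, block {S0,S5,S10,S11} splits into {S0,S10} and {S5,S11}.
Split {S0,S10} by δ(·,0) → {S0} and {S10}.
The partition is now stable with 6 blocks: {S3,S6} | {S0} | {S8} | {S7,S9} | {S5,S11} | {S10}.

6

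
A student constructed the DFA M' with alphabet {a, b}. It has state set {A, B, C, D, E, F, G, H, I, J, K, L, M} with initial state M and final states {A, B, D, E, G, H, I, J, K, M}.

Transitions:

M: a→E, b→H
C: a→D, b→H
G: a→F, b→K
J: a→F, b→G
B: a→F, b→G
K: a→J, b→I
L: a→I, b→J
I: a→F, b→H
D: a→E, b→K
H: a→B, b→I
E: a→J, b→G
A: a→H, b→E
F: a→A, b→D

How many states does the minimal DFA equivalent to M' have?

5

Reachable states from the start: {A,B,D,E,F,G,H,I,J,K,M}. Unreachable: {C,L} — drop them.
Initial partition by acceptance: {A,B,D,E,G,H,I,J,K,M} | {F}.
On input a, block {A,B,D,E,G,H,I,J,K,M} splits into {A,D,E,H,K,M} and {B,G,I,J}.
Refine {A,D,E,H,K,M} on symbol a: members go to different blocks, giving {A,D,M} and {E,H,K}.
Refine {B,G,I,J} on symbol b: members go to different blocks, giving {B,J} and {G,I}.
No further refinement is possible. Final partition (5 blocks): {A,D,M} | {F} | {B,J} | {E,H,K} | {G,I}.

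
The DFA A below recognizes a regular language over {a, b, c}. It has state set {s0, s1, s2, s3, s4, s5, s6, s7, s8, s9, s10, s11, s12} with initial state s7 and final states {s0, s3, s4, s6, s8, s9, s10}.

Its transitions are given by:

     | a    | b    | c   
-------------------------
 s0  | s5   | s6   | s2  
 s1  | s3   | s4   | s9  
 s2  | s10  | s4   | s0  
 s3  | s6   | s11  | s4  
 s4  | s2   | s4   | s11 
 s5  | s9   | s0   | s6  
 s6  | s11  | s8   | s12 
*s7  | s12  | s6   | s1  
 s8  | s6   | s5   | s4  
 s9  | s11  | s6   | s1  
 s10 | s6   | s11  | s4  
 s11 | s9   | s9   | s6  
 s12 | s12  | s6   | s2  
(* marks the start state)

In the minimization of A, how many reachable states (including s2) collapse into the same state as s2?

2

Every state is reachable, so we keep all 13.
P0 = {s0,s3,s4,s6,s8,s9,s10} | {s1,s2,s5,s7,s11,s12}.
On input a, block {s0,s3,s4,s6,s8,s9,s10} splits into {s0,s4,s6,s9} and {s3,s8,s10}.
On input b, block {s0,s4,s6,s9} splits into {s0,s4,s9} and {s6}.
On input b, block {s0,s4,s9} splits into {s0,s9} and {s4}.
On input a, block {s1,s2,s5,s7,s11,s12} splits into {s1,s2} and {s5,s11} and {s7,s12}.
The partition is now stable with 7 blocks: {s0,s9} | {s1,s2} | {s3,s8,s10} | {s6} | {s4} | {s5,s11} | {s7,s12}.
The equivalence class containing s2 is {s1,s2}, of size 2.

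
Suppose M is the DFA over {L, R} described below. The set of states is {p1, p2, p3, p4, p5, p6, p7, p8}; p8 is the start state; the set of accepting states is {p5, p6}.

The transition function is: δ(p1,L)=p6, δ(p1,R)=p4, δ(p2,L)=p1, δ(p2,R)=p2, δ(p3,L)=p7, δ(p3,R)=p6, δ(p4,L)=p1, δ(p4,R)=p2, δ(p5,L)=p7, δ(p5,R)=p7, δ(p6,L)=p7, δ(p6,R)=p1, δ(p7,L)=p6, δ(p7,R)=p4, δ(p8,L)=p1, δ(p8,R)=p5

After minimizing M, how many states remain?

4

Reachable states from the start: {p1,p2,p4,p5,p6,p7,p8}. Unreachable: {p3} — drop them.
P0 = {p5,p6} | {p1,p2,p4,p7,p8}.
On input L, block {p1,p2,p4,p7,p8} splits into {p2,p4,p8} and {p1,p7}.
On input R, block {p2,p4,p8} splits into {p2,p4} and {p8}.
No further refinement is possible. Final partition (4 blocks): {p5,p6} | {p2,p4} | {p1,p7} | {p8}.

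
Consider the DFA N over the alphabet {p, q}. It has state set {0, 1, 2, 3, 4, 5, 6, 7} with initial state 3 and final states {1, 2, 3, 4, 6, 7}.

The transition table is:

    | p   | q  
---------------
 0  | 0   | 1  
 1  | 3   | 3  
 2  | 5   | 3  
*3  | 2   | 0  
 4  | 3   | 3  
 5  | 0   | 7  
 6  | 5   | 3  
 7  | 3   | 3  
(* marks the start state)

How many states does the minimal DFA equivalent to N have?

4

Reachable states from the start: {0,1,2,3,5,7}. Unreachable: {4,6} — drop them.
Initial partition by acceptance: {1,2,3,7} | {0,5}.
On input p, block {1,2,3,7} splits into {1,3,7} and {2}.
On input p, block {1,3,7} splits into {1,7} and {3}.
The partition is now stable with 4 blocks: {1,7} | {0,5} | {2} | {3}.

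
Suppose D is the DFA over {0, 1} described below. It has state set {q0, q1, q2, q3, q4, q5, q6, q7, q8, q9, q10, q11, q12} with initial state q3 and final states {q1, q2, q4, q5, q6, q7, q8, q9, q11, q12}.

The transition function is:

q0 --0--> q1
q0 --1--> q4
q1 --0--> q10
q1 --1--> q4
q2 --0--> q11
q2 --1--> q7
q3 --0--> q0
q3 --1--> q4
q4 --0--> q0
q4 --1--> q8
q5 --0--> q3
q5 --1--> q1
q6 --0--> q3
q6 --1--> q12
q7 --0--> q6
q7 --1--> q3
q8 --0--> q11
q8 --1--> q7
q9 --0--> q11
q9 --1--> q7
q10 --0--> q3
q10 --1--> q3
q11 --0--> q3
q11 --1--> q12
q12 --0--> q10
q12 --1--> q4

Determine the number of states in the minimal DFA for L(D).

8

Reachable states from the start: {q0,q1,q3,q4,q6,q7,q8,q10,q11,q12}. Unreachable: {q2,q5,q9} — drop them.
P0 = {q1,q4,q6,q7,q8,q11,q12} | {q0,q3,q10}.
Split {q1,q4,q6,q7,q8,q11,q12} by δ(·,0) → {q1,q4,q6,q11,q12} and {q7,q8}.
Refine {q1,q4,q6,q11,q12} on symbol 1: members go to different blocks, giving {q1,q6,q11,q12} and {q4}.
Split {q1,q6,q11,q12} by δ(·,1) → {q1,q12} and {q6,q11}.
Refine {q0,q3,q10} on symbol 0: members go to different blocks, giving {q3,q10} and {q0}.
Refine {q3,q10} on symbol 0: members go to different blocks, giving {q3} and {q10}.
Split {q7,q8} by δ(·,1) → {q7} and {q8}.
The partition is now stable with 8 blocks: {q1,q12} | {q3} | {q7} | {q4} | {q6,q11} | {q0} | {q10} | {q8}.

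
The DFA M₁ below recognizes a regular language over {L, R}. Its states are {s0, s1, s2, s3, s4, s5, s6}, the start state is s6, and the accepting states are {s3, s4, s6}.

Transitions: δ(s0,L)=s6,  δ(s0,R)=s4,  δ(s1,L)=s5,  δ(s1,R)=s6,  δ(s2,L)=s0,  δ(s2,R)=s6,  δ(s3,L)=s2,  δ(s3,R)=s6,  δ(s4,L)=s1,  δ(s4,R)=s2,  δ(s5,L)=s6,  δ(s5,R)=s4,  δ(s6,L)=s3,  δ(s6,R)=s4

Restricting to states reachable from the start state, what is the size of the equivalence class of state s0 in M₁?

Every state is reachable, so we keep all 7.
P0 = {s3,s4,s6} | {s0,s1,s2,s5}.
Refine {s3,s4,s6} on symbol L: members go to different blocks, giving {s3,s4} and {s6}.
On input R, block {s3,s4} splits into {s3} and {s4}.
On input L, block {s0,s1,s2,s5} splits into {s0,s5} and {s1,s2}.
The partition is now stable with 5 blocks: {s3} | {s0,s5} | {s6} | {s4} | {s1,s2}.
State s0 belongs to the block {s0,s5}, which has 2 states.

2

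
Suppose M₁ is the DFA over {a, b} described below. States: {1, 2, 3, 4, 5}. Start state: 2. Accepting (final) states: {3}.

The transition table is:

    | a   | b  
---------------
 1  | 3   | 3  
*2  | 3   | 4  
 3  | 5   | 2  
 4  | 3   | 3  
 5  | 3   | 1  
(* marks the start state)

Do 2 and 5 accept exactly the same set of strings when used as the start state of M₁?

Yes

Every state is reachable, so we keep all 5.
Start with accepting vs non-accepting: {3} | {1,2,4,5}.
Refine {1,2,4,5} on symbol b: members go to different blocks, giving {1,4} and {2,5}.
Stable partition: {3} | {1,4} | {2,5} — 3 equivalence classes.
2 and 5 lie in the same block of the stable partition, so they are equivalent — no string distinguishes them.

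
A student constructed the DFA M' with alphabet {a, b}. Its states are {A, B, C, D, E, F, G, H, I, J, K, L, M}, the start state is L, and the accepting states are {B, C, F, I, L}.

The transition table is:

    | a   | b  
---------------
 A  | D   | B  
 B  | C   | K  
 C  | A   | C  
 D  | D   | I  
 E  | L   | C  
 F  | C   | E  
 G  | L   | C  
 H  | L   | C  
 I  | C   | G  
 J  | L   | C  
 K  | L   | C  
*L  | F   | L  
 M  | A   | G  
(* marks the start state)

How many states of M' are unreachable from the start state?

No path from L leads to H, J, M; the other 10 states are all reachable.

3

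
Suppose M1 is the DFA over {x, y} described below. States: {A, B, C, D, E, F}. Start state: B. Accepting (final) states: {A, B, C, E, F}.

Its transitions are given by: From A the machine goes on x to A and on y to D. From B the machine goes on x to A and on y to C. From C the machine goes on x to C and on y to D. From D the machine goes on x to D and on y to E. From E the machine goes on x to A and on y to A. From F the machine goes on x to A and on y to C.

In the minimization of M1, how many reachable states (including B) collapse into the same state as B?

2

States {F} cannot be reached from the start state, so discard them.
P0 = {A,B,C,E} | {D}.
Split {A,B,C,E} by δ(·,y) → {A,C} and {B,E}.
The partition is now stable with 3 blocks: {A,C} | {D} | {B,E}.
The equivalence class containing B is {B,E}, of size 2.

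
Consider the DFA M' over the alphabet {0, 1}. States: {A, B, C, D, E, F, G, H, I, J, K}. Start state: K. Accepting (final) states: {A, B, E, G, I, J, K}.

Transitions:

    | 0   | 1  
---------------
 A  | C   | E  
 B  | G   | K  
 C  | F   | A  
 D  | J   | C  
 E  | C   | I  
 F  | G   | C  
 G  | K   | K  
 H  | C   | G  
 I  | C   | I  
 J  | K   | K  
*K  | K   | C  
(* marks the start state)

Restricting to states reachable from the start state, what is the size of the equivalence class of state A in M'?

3

States {B,D,H,J} cannot be reached from the start state, so discard them.
Initial partition by acceptance: {A,E,G,I,K} | {C,F}.
Split {A,E,G,I,K} by δ(·,0) → {A,E,I} and {G,K}.
On input 0, block {C,F} splits into {C} and {F}.
On input 1, block {G,K} splits into {G} and {K}.
Stable partition: {A,E,I} | {C} | {G} | {F} | {K} — 5 equivalence classes.
The equivalence class containing A is {A,E,I}, of size 3.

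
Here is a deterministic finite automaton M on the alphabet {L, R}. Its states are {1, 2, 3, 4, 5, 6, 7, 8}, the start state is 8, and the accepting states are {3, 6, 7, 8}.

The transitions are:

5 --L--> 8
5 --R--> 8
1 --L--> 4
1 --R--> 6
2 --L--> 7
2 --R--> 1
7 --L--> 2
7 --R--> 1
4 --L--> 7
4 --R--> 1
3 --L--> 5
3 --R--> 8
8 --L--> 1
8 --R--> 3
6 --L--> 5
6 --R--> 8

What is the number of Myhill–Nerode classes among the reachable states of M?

6

All states are reachable from the start state.
Start with accepting vs non-accepting: {3,6,7,8} | {1,2,4,5}.
Refine {3,6,7,8} on symbol R: members go to different blocks, giving {3,6,8} and {7}.
Split {1,2,4,5} by δ(·,L) → {2,4} and {1} and {5}.
On input L, block {3,6,8} splits into {3,6} and {8}.
No further refinement is possible. Final partition (6 blocks): {3,6} | {2,4} | {7} | {1} | {5} | {8}.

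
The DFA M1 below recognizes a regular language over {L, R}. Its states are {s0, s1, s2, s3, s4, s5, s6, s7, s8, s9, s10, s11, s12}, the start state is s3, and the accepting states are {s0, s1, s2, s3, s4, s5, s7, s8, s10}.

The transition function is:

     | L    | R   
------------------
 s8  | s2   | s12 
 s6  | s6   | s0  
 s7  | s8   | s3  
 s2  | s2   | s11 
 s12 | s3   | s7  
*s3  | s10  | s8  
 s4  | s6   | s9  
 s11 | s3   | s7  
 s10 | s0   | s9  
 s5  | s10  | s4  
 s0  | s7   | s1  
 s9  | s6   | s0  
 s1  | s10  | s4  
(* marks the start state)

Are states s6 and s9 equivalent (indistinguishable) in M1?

Yes

Reachable states from the start: {s0,s1,s2,s3,s4,s6,s7,s8,s9,s10,s11,s12}. Unreachable: {s5} — drop them.
Start with accepting vs non-accepting: {s0,s1,s2,s3,s4,s7,s8,s10} | {s6,s9,s11,s12}.
On input L, block {s0,s1,s2,s3,s4,s7,s8,s10} splits into {s0,s1,s2,s3,s7,s8,s10} and {s4}.
Refine {s0,s1,s2,s3,s7,s8,s10} on symbol R: members go to different blocks, giving {s0,s3,s7} and {s2,s8,s10} and {s1}.
On input L, block {s0,s3,s7} splits into {s3,s7} and {s0}.
Refine {s3,s7} on symbol R: members go to different blocks, giving {s3} and {s7}.
Split {s6,s9,s11,s12} by δ(·,L) → {s6,s9} and {s11,s12}.
Refine {s2,s8,s10} on symbol L: members go to different blocks, giving {s2,s8} and {s10}.
No further refinement is possible. Final partition (9 blocks): {s3} | {s6,s9} | {s4} | {s2,s8} | {s1} | {s0} | {s7} | {s11,s12} | {s10}.
s6 and s9 lie in the same block of the stable partition, so they are equivalent — no string distinguishes them.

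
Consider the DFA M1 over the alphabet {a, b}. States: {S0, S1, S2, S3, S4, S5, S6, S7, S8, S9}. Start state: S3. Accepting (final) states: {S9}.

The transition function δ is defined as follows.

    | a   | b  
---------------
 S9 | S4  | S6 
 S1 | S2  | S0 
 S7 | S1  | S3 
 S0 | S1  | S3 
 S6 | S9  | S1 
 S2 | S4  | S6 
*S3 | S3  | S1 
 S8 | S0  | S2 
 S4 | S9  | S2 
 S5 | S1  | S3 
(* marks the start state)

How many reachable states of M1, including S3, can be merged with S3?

First remove the unreachable states {S5,S7,S8}; 7 states remain.
Initial partition by acceptance: {S9} | {S0,S1,S2,S3,S4,S6}.
Refine {S0,S1,S2,S3,S4,S6} on symbol a: members go to different blocks, giving {S0,S1,S2,S3} and {S4,S6}.
Split {S0,S1,S2,S3} by δ(·,a) → {S0,S1,S3} and {S2}.
Refine {S0,S1,S3} on symbol a: members go to different blocks, giving {S0,S3} and {S1}.
Refine {S0,S3} on symbol a: members go to different blocks, giving {S0} and {S3}.
Split {S4,S6} by δ(·,b) → {S4} and {S6}.
The partition is now stable with 7 blocks: {S9} | {S0} | {S4} | {S2} | {S1} | {S3} | {S6}.
State S3 belongs to the block {S3}, which has 1 states.

1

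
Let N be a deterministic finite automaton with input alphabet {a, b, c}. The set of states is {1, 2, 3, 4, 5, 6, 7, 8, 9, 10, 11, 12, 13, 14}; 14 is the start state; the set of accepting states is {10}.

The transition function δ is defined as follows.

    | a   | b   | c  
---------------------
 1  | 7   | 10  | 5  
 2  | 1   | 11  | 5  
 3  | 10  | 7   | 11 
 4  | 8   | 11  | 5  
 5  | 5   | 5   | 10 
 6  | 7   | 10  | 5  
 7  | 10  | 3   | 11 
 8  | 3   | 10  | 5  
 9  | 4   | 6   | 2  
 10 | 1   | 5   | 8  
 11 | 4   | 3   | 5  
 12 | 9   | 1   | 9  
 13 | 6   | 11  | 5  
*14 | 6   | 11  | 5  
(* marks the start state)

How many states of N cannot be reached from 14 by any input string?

4

BFS from 14 reaches {1, 3, 4, 5, 6, 7, 8, 10, 11, 14}; the 4 state(s) 2, 9, 12, 13 are never visited.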